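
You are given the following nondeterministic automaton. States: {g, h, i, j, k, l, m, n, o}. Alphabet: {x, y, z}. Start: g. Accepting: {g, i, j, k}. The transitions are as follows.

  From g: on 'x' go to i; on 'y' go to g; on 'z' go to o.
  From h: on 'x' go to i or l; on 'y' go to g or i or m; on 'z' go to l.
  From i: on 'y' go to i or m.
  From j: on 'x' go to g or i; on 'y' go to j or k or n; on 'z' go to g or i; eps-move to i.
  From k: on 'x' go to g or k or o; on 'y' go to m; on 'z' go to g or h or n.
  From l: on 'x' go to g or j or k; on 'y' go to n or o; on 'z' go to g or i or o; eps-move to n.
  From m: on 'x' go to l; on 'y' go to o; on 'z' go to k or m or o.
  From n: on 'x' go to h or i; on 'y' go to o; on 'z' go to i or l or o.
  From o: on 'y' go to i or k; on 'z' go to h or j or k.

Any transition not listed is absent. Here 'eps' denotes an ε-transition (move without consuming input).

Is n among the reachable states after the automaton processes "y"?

No

Start in {g}.
Read 'y': g→{g}; now {g}.
State n is not in {g}.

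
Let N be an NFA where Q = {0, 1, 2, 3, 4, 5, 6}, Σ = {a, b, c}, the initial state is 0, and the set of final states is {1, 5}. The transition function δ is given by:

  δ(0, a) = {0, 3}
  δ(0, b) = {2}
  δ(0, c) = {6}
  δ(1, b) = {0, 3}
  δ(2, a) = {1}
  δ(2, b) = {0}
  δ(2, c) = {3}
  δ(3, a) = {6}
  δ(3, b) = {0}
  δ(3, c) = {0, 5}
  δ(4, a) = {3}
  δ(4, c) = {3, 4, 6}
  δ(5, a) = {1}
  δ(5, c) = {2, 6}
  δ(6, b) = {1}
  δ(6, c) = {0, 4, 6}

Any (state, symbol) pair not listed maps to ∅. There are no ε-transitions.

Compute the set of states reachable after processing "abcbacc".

{0, 2, 4, 6}

Start in {0}.
Read 'a': {0} → {0, 3}.
Read 'b': {0, 3} → {0, 2}.
Read 'c': {0, 2} → {3, 6}.
Read 'b': {3, 6} → {0, 1}.
Read 'a': {0, 1} → {0, 3}.
Read 'c': {0, 3} → {0, 5, 6}.
Read 'c': {0, 5, 6} → {0, 2, 4, 6}.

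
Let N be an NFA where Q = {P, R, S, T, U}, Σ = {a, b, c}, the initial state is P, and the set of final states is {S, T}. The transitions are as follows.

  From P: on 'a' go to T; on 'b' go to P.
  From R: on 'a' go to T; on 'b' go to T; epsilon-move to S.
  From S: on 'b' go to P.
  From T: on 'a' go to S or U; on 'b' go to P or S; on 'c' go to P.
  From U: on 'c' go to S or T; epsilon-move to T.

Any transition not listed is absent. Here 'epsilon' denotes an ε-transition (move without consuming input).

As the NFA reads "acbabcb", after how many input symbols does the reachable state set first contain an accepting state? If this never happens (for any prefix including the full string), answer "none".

Start in {P}.
Read 'a': P→{T}; now {T}.
None of the earlier sets intersect F, but {T} does.

1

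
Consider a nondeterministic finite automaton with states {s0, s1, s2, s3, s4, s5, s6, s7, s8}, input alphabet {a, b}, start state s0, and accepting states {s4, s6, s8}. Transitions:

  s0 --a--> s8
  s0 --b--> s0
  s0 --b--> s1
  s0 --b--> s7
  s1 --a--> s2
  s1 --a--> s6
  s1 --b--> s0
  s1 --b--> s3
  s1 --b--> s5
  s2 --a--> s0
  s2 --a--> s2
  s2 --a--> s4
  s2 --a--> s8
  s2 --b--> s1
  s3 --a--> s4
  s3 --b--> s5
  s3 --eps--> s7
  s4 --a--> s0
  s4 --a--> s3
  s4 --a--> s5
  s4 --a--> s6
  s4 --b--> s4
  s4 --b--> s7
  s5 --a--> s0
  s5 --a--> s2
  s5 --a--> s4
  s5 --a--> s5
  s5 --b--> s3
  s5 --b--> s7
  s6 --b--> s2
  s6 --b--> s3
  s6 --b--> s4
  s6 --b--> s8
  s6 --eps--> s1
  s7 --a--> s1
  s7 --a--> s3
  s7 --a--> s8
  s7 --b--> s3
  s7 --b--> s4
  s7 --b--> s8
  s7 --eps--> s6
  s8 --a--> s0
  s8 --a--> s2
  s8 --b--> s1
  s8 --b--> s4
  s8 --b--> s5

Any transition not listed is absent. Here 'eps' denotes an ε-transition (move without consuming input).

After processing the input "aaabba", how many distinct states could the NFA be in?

9

Start in {s0}.
Read 'a': {s0} → {s8}.
Read 'a': {s8} → {s0, s2}.
Read 'a': {s0, s2} → {s0, s2, s4, s8}.
Read 'b': {s0, s2, s4, s8} → {s0, s1, s4, s5, s6, s7}.
Read 'b': {s0, s1, s4, s5, s6, s7} → {s0, s1, s2, s3, s4, s5, s6, s7, s8}.
Read 'a': {s0, s1, s2, s3, s4, s5, s6, s7, s8} → {s0, s1, s2, s3, s4, s5, s6, s7, s8}.
That set has 9 states.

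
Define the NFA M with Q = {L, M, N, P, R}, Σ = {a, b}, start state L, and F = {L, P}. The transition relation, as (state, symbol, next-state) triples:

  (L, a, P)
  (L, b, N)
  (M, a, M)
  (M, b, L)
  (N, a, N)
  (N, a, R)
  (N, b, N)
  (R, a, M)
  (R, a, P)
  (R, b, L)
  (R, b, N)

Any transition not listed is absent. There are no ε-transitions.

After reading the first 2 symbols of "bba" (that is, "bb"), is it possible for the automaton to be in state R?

Start in {L}.
Read 'b': L→{N}; now {N}.
Read 'b': N→{N}; now {N}.
State R is not in {N}.

No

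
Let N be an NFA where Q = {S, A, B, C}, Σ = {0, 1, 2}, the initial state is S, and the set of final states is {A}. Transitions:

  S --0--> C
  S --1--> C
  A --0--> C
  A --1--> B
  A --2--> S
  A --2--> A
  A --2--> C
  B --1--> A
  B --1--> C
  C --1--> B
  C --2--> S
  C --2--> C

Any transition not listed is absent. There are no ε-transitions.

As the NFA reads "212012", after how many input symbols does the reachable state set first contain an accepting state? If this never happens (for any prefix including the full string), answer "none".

Start in {S}.
Read '2': S→∅; now ∅.
The set is empty and remains empty for the remaining 5 symbols.
No reachable set along the way intersects F.

none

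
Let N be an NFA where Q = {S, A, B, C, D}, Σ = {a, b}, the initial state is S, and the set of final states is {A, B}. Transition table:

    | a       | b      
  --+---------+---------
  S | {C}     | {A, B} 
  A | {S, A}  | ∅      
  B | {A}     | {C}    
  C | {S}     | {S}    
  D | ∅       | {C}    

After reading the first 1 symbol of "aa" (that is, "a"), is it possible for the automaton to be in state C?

Yes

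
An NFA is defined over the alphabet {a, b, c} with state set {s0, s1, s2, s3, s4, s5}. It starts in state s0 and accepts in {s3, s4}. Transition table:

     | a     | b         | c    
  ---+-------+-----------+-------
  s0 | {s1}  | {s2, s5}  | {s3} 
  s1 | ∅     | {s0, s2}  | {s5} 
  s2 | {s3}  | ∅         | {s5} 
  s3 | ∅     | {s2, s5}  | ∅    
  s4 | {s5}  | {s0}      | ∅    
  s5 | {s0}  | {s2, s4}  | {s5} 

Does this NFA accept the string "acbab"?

Yes

Start in {s0}.
Read 'a': s0→{s1}; now {s1}.
Read 'c': s1→{s5}; now {s5}.
Read 'b': s5→{s2, s4}; now {s2, s4}.
Read 'a': s2→{s3}, s4→{s5}; now {s3, s5}.
Read 'b': s3→{s2, s5}, s5→{s2, s4}; now {s2, s4, s5}.
The final set {s2, s4, s5} contains the accepting state s4.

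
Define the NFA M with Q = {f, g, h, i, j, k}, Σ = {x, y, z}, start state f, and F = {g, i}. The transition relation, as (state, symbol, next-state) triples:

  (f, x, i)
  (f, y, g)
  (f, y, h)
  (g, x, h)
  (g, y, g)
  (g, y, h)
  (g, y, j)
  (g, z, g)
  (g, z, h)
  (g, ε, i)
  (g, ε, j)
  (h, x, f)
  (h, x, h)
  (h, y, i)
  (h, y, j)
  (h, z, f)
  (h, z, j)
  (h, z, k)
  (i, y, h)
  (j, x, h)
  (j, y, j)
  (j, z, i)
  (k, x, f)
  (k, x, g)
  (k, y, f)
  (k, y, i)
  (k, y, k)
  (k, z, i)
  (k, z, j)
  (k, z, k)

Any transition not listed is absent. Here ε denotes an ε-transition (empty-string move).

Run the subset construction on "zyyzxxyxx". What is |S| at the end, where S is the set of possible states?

Start in {f}.
Read 'z': f→∅; now ∅.
The set is empty and remains empty for the remaining 8 symbols.
That set has 0 states.

0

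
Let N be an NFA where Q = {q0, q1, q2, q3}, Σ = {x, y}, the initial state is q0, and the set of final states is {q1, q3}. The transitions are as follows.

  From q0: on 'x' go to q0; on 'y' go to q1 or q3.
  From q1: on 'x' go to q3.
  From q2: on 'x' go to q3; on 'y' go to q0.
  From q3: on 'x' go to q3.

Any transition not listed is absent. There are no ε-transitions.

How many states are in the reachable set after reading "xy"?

Start in {q0}.
Read 'x': q0→{q0}; now {q0}.
Read 'y': q0→{q1, q3}; now {q1, q3}.
That set has 2 states.

2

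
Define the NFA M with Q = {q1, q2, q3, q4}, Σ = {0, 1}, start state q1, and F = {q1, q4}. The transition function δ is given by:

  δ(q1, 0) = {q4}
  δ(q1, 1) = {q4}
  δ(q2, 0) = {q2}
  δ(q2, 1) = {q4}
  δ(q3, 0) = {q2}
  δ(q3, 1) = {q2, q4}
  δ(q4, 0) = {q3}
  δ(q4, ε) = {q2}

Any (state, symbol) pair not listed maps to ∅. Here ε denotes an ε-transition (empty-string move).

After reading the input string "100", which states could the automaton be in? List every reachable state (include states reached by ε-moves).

{q2}

Start in {q1}.
Read '1': q1→{q4}; union {q4}; ε-closure = {q2, q4}.
Read '0': q2→{q2}, q4→{q3}; now {q2, q3}.
Read '0': q2→{q2}, q3→{q2}; now {q2}.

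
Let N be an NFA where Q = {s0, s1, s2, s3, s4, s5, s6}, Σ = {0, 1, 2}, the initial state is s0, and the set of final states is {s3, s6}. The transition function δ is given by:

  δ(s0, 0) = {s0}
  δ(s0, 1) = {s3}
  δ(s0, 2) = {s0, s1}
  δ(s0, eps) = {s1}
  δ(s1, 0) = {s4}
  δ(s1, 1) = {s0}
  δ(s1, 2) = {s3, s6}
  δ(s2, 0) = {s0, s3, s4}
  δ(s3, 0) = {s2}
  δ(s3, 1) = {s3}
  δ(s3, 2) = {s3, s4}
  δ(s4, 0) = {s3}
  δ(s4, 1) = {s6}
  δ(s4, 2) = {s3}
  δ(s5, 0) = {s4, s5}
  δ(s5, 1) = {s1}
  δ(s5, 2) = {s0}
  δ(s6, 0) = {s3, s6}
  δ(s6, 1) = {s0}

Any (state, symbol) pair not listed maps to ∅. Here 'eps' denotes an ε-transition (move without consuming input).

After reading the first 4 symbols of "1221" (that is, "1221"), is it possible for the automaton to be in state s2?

No

Start: ε-closure({s0}) = {s0, s1}.
Read '1': {s0, s1} → {s0, s1, s3}.
Read '2': {s0, s1, s3} → {s0, s1, s3, s4, s6}.
Read '2': {s0, s1, s3, s4, s6} → {s0, s1, s3, s4, s6}.
Read '1': {s0, s1, s3, s4, s6} → {s0, s1, s3, s6}.
State s2 is not in {s0, s1, s3, s6}.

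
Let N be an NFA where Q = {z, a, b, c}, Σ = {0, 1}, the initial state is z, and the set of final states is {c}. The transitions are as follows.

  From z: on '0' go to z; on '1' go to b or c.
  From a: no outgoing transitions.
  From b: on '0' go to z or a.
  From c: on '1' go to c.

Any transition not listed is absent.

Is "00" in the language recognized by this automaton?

No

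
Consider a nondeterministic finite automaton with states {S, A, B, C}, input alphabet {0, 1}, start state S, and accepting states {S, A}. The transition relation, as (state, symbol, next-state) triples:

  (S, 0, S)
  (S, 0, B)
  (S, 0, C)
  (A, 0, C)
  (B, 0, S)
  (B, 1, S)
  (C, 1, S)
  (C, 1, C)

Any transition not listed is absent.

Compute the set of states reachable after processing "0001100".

Start in {S}.
Read '0': S→{S, B, C}; now {S, B, C}.
Read '0': S→{S, B, C}, B→{S}, C→∅; now {S, B, C}.
Read '0': S→{S, B, C}, B→{S}, C→∅; now {S, B, C}.
Read '1': S→∅, B→{S}, C→{S, C}; now {S, C}.
Read '1': S→∅, C→{S, C}; now {S, C}.
Read '0': S→{S, B, C}, C→∅; now {S, B, C}.
Read '0': S→{S, B, C}, B→{S}, C→∅; now {S, B, C}.

{S, B, C}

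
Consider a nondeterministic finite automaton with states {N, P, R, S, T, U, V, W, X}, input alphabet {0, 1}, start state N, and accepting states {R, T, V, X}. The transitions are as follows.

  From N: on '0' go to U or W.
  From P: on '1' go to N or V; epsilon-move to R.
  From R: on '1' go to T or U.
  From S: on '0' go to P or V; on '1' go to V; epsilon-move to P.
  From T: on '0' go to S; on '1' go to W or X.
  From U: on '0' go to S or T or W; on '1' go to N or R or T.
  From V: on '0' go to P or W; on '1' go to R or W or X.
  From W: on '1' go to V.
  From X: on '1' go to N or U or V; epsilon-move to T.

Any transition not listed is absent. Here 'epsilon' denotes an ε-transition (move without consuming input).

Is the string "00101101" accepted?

Start in {N}.
Read '0': N→{U, W}; now {U, W}.
Read '0': U→{S, T, W}, W→∅; union {S, T, W}; ε-closure = {P, R, S, T, W}.
Read '1': P→{N, V}, R→{T, U}, S→{V}, T→{W, X}, W→{V}; now {N, T, U, V, W, X}.
Read '0': N→{U, W}, T→{S}, U→{S, T, W}, V→{P, W}, W→∅, X→∅; union {P, S, T, U, W}; ε-closure = {P, R, S, T, U, W}.
Read '1': P→{N, V}, R→{T, U}, S→{V}, T→{W, X}, U→{N, R, T}, W→{V}; now {N, R, T, U, V, W, X}.
Read '1': N→∅, R→{T, U}, T→{W, X}, U→{N, R, T}, V→{R, W, X}, W→{V}, X→{N, U, V}; now {N, R, T, U, V, W, X}.
Read '0': N→{U, W}, R→∅, T→{S}, U→{S, T, W}, V→{P, W}, W→∅, X→∅; union {P, S, T, U, W}; ε-closure = {P, R, S, T, U, W}.
Read '1': P→{N, V}, R→{T, U}, S→{V}, T→{W, X}, U→{N, R, T}, W→{V}; now {N, R, T, U, V, W, X}.
The final set {N, R, T, U, V, W, X} contains the accepting states R, T, V, X.

Yes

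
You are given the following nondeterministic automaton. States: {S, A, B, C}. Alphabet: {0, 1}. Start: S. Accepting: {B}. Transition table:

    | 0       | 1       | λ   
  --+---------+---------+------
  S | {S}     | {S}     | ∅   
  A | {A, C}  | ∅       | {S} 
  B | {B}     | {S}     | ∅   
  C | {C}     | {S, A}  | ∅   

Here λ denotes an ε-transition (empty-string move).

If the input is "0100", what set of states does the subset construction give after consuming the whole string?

{S}

Start in {S}.
Read '0': S→{S}; now {S}.
Read '1': S→{S}; now {S}.
Read '0': S→{S}; now {S}.
Read '0': S→{S}; now {S}.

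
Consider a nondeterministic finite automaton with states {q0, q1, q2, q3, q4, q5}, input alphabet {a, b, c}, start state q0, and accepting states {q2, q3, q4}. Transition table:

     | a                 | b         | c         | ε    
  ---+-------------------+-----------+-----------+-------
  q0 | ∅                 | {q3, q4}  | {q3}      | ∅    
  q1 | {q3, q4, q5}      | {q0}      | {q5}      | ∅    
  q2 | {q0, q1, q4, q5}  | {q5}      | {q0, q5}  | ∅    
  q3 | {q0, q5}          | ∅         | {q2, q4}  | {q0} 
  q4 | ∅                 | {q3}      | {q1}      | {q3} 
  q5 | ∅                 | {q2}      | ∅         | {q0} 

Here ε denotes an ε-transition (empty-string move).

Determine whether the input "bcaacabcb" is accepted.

Start in {q0}.
Read 'b': q0→{q3, q4}; union {q3, q4}; ε-closure = {q0, q3, q4}.
Read 'c': q0→{q3}, q3→{q2, q4}, q4→{q1}; union {q1, q2, q3, q4}; ε-closure = {q0, q1, q2, q3, q4}.
Read 'a': q0→∅, q1→{q3, q4, q5}, q2→{q0, q1, q4, q5}, q3→{q0, q5}, q4→∅; now {q0, q1, q3, q4, q5}.
Read 'a': q0→∅, q1→{q3, q4, q5}, q3→{q0, q5}, q4→∅, q5→∅; now {q0, q3, q4, q5}.
Read 'c': q0→{q3}, q3→{q2, q4}, q4→{q1}, q5→∅; union {q1, q2, q3, q4}; ε-closure = {q0, q1, q2, q3, q4}.
Read 'a': q0→∅, q1→{q3, q4, q5}, q2→{q0, q1, q4, q5}, q3→{q0, q5}, q4→∅; now {q0, q1, q3, q4, q5}.
Read 'b': q0→{q3, q4}, q1→{q0}, q3→∅, q4→{q3}, q5→{q2}; now {q0, q2, q3, q4}.
Read 'c': q0→{q3}, q2→{q0, q5}, q3→{q2, q4}, q4→{q1}; now {q0, q1, q2, q3, q4, q5}.
Read 'b': q0→{q3, q4}, q1→{q0}, q2→{q5}, q3→∅, q4→{q3}, q5→{q2}; now {q0, q2, q3, q4, q5}.
The final set {q0, q2, q3, q4, q5} contains the accepting states q2, q3, q4.

Yes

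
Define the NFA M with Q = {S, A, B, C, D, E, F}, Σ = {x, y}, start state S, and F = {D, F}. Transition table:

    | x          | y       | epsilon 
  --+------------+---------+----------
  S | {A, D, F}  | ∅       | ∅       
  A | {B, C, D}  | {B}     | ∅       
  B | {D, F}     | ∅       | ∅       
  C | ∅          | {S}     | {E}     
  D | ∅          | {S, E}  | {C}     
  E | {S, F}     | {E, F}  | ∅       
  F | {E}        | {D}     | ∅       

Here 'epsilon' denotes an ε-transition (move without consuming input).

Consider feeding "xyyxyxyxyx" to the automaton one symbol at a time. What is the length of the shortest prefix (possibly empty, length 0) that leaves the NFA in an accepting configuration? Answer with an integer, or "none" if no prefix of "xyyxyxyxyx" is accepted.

Start in {S}.
Read 'x': S→{A, D, F}; union {A, D, F}; ε-closure = {A, C, D, E, F}.
None of the earlier sets intersect F, but {A, C, D, E, F} does.

1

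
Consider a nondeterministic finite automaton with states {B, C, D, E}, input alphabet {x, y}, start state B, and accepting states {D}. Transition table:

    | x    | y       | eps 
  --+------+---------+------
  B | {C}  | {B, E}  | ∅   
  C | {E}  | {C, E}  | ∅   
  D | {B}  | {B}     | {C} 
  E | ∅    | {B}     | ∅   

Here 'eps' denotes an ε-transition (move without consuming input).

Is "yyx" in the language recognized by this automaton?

Start in {B}.
Read 'y': {B} → {B, E}.
Read 'y': {B, E} → {B, E}.
Read 'x': {B, E} → {C}.
The final set {C} contains no accepting state.

No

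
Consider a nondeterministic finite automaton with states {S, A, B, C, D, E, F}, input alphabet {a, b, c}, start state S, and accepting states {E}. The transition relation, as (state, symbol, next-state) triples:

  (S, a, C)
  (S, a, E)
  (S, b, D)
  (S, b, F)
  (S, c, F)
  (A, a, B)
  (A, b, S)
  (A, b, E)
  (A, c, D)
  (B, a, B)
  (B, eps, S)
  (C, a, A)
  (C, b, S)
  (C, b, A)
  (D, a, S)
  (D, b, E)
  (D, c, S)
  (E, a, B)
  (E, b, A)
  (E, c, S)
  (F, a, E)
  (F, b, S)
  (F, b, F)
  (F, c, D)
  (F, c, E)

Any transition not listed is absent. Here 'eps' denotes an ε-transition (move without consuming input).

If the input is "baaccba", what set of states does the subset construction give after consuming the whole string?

{S, B, C, E}

Start in {S}.
Read 'b': {S} → {D, F}.
Read 'a': {D, F} → {S, E}.
Read 'a': {S, E} → {S, B, C, E}.
Read 'c': {S, B, C, E} → {S, F}.
Read 'c': {S, F} → {D, E, F}.
Read 'b': {D, E, F} → {S, A, E, F}.
Read 'a': {S, A, E, F} → {S, B, C, E}.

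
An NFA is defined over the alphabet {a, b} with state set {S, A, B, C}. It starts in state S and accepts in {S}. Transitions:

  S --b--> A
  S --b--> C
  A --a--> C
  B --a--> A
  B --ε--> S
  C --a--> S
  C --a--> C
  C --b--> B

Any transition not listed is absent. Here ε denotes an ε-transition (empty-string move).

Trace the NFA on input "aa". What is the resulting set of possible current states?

Start in {S}.
Read 'a': S→∅; now ∅.
The set is empty and remains empty for the remaining 1 symbol.

∅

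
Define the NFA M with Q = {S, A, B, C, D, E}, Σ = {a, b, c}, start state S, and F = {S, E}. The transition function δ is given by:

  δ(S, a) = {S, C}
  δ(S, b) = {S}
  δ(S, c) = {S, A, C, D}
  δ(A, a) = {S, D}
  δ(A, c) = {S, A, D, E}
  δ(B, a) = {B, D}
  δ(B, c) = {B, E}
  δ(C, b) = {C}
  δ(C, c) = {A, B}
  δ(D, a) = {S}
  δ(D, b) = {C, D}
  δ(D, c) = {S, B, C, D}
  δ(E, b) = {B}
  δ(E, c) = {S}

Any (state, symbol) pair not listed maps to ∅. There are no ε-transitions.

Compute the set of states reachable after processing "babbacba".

{S, C}

Start in {S}.
Read 'b': S→{S}; now {S}.
Read 'a': S→{S, C}; now {S, C}.
Read 'b': S→{S}, C→{C}; now {S, C}.
Read 'b': S→{S}, C→{C}; now {S, C}.
Read 'a': S→{S, C}, C→∅; now {S, C}.
Read 'c': S→{S, A, C, D}, C→{A, B}; now {S, A, B, C, D}.
Read 'b': S→{S}, A→∅, B→∅, C→{C}, D→{C, D}; now {S, C, D}.
Read 'a': S→{S, C}, C→∅, D→{S}; now {S, C}.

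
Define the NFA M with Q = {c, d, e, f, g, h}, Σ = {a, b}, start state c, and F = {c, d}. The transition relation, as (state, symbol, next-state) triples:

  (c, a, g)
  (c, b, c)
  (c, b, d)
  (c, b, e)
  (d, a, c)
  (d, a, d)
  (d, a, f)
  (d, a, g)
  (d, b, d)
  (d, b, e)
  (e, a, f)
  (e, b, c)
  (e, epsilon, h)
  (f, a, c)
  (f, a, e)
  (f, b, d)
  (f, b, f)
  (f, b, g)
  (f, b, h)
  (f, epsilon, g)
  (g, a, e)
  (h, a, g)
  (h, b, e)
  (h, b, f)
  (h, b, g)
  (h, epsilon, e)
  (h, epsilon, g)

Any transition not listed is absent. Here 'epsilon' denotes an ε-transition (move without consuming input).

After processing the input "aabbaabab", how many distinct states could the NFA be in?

Start in {c}.
Read 'a': {c} → {g}.
Read 'a': {g} → {e, g, h}.
Read 'b': {e, g, h} → {c, e, f, g, h}.
Read 'b': {c, e, f, g, h} → {c, d, e, f, g, h}.
Read 'a': {c, d, e, f, g, h} → {c, d, e, f, g, h}.
Read 'a': {c, d, e, f, g, h} → {c, d, e, f, g, h}.
Read 'b': {c, d, e, f, g, h} → {c, d, e, f, g, h}.
Read 'a': {c, d, e, f, g, h} → {c, d, e, f, g, h}.
Read 'b': {c, d, e, f, g, h} → {c, d, e, f, g, h}.
That set has 6 states.

6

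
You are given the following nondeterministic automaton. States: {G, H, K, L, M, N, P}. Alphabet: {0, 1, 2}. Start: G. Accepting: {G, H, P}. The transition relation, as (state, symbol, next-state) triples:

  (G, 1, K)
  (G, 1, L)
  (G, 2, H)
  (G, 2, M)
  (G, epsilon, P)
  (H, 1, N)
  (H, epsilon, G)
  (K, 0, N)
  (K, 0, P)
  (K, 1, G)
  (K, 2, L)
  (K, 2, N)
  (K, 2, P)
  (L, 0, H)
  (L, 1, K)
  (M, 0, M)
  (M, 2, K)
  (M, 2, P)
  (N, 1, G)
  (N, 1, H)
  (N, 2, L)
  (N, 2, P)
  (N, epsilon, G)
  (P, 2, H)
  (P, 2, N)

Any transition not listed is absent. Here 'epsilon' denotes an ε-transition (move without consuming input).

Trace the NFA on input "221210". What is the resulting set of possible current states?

Start: ε-closure({G}) = {G, P}.
Read '2': {G, P} → {G, H, M, N, P}.
Read '2': {G, H, M, N, P} → {G, H, K, L, M, N, P}.
Read '1': {G, H, K, L, M, N, P} → {G, H, K, L, N, P}.
Read '2': {G, H, K, L, N, P} → {G, H, L, M, N, P}.
Read '1': {G, H, L, M, N, P} → {G, H, K, L, N, P}.
Read '0': {G, H, K, L, N, P} → {G, H, N, P}.

{G, H, N, P}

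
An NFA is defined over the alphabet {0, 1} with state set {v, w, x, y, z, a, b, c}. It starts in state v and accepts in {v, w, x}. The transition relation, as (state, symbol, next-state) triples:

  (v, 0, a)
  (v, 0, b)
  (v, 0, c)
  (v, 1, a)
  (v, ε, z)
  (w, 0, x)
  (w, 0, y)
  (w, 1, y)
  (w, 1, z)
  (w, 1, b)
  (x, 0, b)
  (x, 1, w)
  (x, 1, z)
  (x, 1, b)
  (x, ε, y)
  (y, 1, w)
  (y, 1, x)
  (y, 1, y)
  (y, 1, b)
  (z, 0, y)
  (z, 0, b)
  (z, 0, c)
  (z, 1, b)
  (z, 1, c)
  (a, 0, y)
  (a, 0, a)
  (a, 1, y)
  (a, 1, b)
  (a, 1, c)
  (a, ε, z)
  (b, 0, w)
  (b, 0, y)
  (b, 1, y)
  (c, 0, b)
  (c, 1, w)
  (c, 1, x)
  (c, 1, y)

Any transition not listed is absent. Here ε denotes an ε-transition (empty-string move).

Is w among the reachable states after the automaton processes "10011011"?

Start: ε-closure({v}) = {v, z}.
Read '1': v→{a}, z→{b, c}; union {a, b, c}; ε-closure = {z, a, b, c}.
Read '0': z→{y, b, c}, a→{y, a}, b→{w, y}, c→{b}; union {w, y, a, b, c}; ε-closure = {w, y, z, a, b, c}.
Read '0': w→{x, y}, y→∅, z→{y, b, c}, a→{y, a}, b→{w, y}, c→{b}; union {w, x, y, a, b, c}; ε-closure = {w, x, y, z, a, b, c}.
Read '1': w→{y, z, b}, x→{w, z, b}, y→{w, x, y, b}, z→{b, c}, a→{y, b, c}, b→{y}, c→{w, x, y}; now {w, x, y, z, b, c}.
Read '1': w→{y, z, b}, x→{w, z, b}, y→{w, x, y, b}, z→{b, c}, b→{y}, c→{w, x, y}; now {w, x, y, z, b, c}.
Read '0': w→{x, y}, x→{b}, y→∅, z→{y, b, c}, b→{w, y}, c→{b}; now {w, x, y, b, c}.
Read '1': w→{y, z, b}, x→{w, z, b}, y→{w, x, y, b}, b→{y}, c→{w, x, y}; now {w, x, y, z, b}.
Read '1': w→{y, z, b}, x→{w, z, b}, y→{w, x, y, b}, z→{b, c}, b→{y}; now {w, x, y, z, b, c}.
State w is in {w, x, y, z, b, c}.

Yes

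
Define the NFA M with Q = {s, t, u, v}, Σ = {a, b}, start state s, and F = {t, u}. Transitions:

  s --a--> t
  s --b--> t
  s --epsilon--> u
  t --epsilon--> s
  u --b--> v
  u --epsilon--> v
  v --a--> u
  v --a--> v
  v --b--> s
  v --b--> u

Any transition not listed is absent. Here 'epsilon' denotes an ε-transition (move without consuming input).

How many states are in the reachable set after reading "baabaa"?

4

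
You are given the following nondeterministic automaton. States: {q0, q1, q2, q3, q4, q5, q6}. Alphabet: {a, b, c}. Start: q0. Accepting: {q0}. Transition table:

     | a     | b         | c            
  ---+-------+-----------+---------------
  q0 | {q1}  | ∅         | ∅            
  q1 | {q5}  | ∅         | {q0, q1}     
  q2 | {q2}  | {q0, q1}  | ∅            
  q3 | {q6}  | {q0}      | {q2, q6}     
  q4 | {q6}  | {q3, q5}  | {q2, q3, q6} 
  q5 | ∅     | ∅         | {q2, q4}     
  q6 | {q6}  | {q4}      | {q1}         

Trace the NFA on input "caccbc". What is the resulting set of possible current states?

∅

Start in {q0}.
Read 'c': q0→∅; now ∅.
The set is empty and remains empty for the remaining 5 symbols.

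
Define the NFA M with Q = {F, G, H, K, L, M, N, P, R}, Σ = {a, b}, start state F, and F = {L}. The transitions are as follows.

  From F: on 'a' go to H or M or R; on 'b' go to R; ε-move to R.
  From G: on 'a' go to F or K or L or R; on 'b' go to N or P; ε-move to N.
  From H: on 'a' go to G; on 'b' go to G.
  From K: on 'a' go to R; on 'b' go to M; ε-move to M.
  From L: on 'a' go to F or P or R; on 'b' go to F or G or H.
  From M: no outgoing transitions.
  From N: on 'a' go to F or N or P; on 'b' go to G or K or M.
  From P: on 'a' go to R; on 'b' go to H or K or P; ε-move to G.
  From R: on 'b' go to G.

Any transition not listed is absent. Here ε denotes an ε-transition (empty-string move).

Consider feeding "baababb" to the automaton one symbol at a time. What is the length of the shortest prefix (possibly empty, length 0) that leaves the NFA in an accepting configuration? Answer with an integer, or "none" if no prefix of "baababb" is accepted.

2

Start: ε-closure({F}) = {F, R}.
Read 'b': {F, R} → {G, N, R}.
Read 'a': {G, N, R} → {F, G, K, L, M, N, P, R}.
None of the earlier sets intersect F, but {F, G, K, L, M, N, P, R} does.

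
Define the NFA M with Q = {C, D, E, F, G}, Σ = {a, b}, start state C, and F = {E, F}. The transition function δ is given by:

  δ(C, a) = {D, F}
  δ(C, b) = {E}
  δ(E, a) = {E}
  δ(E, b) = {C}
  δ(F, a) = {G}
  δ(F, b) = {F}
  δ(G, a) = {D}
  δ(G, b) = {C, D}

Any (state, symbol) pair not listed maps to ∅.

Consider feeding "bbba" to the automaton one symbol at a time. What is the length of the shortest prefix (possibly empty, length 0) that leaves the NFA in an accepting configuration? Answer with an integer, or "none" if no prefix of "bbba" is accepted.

1

Start in {C}.
Read 'b': {C} → {E}.
None of the earlier sets intersect F, but {E} does.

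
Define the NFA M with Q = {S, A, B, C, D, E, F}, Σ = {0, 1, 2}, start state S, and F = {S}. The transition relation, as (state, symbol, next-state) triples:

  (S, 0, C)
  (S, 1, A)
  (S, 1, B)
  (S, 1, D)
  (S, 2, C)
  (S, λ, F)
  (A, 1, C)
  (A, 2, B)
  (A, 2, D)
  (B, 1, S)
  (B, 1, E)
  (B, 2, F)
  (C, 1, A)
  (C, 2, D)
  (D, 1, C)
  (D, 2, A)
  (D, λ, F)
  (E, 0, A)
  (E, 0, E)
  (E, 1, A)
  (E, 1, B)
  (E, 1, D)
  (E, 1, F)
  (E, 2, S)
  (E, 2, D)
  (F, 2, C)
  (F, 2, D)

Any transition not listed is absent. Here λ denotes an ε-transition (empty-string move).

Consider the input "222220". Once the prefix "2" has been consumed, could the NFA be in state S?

No

Start: ε-closure({S}) = {S, F}.
Read '2': {S, F} → {C, D, F}.
State S is not in {C, D, F}.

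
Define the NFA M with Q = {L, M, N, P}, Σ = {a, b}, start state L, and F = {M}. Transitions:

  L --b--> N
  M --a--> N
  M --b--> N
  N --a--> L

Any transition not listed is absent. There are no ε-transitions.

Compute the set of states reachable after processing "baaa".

Start in {L}.
Read 'b': L→{N}; now {N}.
Read 'a': N→{L}; now {L}.
Read 'a': L→∅; now ∅.
The set is empty and remains empty for the remaining 1 symbol.

∅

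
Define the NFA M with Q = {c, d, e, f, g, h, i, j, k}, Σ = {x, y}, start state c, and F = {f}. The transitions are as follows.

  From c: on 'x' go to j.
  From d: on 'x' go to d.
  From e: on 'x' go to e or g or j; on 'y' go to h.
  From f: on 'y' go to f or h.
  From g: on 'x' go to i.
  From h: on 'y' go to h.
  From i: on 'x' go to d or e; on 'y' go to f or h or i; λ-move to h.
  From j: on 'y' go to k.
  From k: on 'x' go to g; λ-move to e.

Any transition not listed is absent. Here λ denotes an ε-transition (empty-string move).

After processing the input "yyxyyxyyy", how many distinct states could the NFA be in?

Start in {c}.
Read 'y': {c} → ∅.
The set is empty and remains empty for the remaining 8 symbols.
That set has 0 states.

0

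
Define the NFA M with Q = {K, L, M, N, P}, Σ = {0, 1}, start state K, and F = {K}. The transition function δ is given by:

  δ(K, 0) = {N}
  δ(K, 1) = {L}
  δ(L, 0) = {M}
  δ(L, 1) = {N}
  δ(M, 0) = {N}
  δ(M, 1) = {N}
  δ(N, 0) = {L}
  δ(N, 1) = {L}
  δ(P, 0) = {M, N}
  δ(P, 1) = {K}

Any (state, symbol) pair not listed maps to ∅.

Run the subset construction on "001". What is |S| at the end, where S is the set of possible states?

Start in {K}.
Read '0': K→{N}; now {N}.
Read '0': N→{L}; now {L}.
Read '1': L→{N}; now {N}.
That set has 1 state.

1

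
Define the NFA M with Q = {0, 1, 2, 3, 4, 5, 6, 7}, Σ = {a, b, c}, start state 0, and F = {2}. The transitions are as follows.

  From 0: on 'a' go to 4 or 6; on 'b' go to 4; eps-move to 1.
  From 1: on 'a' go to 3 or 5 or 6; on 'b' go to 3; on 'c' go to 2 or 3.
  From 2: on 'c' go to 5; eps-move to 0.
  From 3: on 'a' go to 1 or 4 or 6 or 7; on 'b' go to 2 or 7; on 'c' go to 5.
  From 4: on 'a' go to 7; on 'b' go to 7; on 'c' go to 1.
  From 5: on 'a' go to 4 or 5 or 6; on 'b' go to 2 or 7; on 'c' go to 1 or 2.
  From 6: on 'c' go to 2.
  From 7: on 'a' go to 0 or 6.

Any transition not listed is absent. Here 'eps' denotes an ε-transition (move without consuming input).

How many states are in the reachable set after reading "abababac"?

5

Start: ε-closure({0}) = {0, 1}.
Read 'a': 0→{4, 6}, 1→{3, 5, 6}; now {3, 4, 5, 6}.
Read 'b': 3→{2, 7}, 4→{7}, 5→{2, 7}, 6→∅; union {2, 7}; ε-closure = {0, 1, 2, 7}.
Read 'a': 0→{4, 6}, 1→{3, 5, 6}, 2→∅, 7→{0, 6}; union {0, 3, 4, 5, 6}; ε-closure = {0, 1, 3, 4, 5, 6}.
Read 'b': 0→{4}, 1→{3}, 3→{2, 7}, 4→{7}, 5→{2, 7}, 6→∅; union {2, 3, 4, 7}; ε-closure = {0, 1, 2, 3, 4, 7}.
Read 'a': 0→{4, 6}, 1→{3, 5, 6}, 2→∅, 3→{1, 4, 6, 7}, 4→{7}, 7→{0, 6}; now {0, 1, 3, 4, 5, 6, 7}.
Read 'b': 0→{4}, 1→{3}, 3→{2, 7}, 4→{7}, 5→{2, 7}, 6→∅, 7→∅; union {2, 3, 4, 7}; ε-closure = {0, 1, 2, 3, 4, 7}.
Read 'a': 0→{4, 6}, 1→{3, 5, 6}, 2→∅, 3→{1, 4, 6, 7}, 4→{7}, 7→{0, 6}; now {0, 1, 3, 4, 5, 6, 7}.
Read 'c': 0→∅, 1→{2, 3}, 3→{5}, 4→{1}, 5→{1, 2}, 6→{2}, 7→∅; union {1, 2, 3, 5}; ε-closure = {0, 1, 2, 3, 5}.
That set has 5 states.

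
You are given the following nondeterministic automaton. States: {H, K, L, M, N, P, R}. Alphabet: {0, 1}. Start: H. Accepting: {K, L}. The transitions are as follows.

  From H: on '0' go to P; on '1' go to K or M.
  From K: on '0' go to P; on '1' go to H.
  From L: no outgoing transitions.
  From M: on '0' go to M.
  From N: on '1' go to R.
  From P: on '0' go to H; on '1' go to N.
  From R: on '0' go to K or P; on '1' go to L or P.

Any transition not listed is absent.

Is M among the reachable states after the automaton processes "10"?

Start in {H}.
Read '1': {H} → {K, M}.
Read '0': {K, M} → {M, P}.
State M is in {M, P}.

Yes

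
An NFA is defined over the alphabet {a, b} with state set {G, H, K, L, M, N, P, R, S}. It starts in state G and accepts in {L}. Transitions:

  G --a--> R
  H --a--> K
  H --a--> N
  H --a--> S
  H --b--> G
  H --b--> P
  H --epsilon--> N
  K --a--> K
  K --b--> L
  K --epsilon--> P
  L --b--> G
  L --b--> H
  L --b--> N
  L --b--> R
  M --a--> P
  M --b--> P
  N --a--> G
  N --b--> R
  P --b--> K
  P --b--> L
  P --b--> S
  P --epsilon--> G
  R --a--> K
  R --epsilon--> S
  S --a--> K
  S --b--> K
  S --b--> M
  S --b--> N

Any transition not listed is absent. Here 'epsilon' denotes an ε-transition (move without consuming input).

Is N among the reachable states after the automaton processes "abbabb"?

Yes

Start in {G}.
Read 'a': G→{R}; union {R}; ε-closure = {R, S}.
Read 'b': R→∅, S→{K, M, N}; union {K, M, N}; ε-closure = {G, K, M, N, P}.
Read 'b': G→∅, K→{L}, M→{P}, N→{R}, P→{K, L, S}; union {K, L, P, R, S}; ε-closure = {G, K, L, P, R, S}.
Read 'a': G→{R}, K→{K}, L→∅, P→∅, R→{K}, S→{K}; union {K, R}; ε-closure = {G, K, P, R, S}.
Read 'b': G→∅, K→{L}, P→{K, L, S}, R→∅, S→{K, M, N}; union {K, L, M, N, S}; ε-closure = {G, K, L, M, N, P, S}.
Read 'b': G→∅, K→{L}, L→{G, H, N, R}, M→{P}, N→{R}, P→{K, L, S}, S→{K, M, N}; now {G, H, K, L, M, N, P, R, S}.
State N is in {G, H, K, L, M, N, P, R, S}.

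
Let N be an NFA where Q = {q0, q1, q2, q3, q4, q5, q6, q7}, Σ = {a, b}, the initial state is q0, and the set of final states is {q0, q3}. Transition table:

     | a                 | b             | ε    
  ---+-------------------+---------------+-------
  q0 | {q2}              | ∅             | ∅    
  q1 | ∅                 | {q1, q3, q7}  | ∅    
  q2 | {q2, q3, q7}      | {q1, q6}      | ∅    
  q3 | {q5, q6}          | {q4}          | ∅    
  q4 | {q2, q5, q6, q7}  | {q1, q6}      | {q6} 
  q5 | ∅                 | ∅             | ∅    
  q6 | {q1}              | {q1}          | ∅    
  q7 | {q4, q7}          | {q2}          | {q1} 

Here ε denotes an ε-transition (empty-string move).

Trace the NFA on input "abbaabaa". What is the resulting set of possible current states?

Start in {q0}.
Read 'a': {q0} → {q2}.
Read 'b': {q2} → {q1, q6}.
Read 'b': {q1, q6} → {q1, q3, q7}.
Read 'a': {q1, q3, q7} → {q1, q4, q5, q6, q7}.
Read 'a': {q1, q4, q5, q6, q7} → {q1, q2, q4, q5, q6, q7}.
Read 'b': {q1, q2, q4, q5, q6, q7} → {q1, q2, q3, q6, q7}.
Read 'a': {q1, q2, q3, q6, q7} → {q1, q2, q3, q4, q5, q6, q7}.
Read 'a': {q1, q2, q3, q4, q5, q6, q7} → {q1, q2, q3, q4, q5, q6, q7}.

{q1, q2, q3, q4, q5, q6, q7}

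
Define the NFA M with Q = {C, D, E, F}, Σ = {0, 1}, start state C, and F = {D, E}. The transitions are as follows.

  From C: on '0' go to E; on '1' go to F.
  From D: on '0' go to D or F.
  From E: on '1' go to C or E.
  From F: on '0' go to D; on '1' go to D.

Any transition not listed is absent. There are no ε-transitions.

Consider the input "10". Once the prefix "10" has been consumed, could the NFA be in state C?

No

Start in {C}.
Read '1': C→{F}; now {F}.
Read '0': F→{D}; now {D}.
State C is not in {D}.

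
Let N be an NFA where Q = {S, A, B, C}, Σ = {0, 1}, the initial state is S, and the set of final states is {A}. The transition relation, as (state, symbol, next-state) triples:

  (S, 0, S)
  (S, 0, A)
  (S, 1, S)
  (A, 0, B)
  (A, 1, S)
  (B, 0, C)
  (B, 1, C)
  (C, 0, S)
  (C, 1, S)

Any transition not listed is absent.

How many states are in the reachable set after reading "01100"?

3

Start in {S}.
Read '0': {S} → {S, A}.
Read '1': {S, A} → {S}.
Read '1': {S} → {S}.
Read '0': {S} → {S, A}.
Read '0': {S, A} → {S, A, B}.
That set has 3 states.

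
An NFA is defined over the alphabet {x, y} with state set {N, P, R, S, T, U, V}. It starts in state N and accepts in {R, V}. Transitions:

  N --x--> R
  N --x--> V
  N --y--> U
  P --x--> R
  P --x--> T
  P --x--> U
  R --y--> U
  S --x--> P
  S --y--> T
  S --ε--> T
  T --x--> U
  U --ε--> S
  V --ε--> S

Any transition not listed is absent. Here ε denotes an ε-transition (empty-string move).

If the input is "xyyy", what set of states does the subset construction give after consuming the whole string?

∅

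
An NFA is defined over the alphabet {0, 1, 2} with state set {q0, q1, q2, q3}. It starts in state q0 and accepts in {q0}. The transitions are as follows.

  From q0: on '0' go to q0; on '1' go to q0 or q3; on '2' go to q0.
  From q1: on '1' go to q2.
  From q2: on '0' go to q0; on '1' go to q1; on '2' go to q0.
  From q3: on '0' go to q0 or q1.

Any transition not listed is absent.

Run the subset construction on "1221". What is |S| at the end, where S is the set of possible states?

Start in {q0}.
Read '1': q0→{q0, q3}; now {q0, q3}.
Read '2': q0→{q0}, q3→∅; now {q0}.
Read '2': q0→{q0}; now {q0}.
Read '1': q0→{q0, q3}; now {q0, q3}.
That set has 2 states.

2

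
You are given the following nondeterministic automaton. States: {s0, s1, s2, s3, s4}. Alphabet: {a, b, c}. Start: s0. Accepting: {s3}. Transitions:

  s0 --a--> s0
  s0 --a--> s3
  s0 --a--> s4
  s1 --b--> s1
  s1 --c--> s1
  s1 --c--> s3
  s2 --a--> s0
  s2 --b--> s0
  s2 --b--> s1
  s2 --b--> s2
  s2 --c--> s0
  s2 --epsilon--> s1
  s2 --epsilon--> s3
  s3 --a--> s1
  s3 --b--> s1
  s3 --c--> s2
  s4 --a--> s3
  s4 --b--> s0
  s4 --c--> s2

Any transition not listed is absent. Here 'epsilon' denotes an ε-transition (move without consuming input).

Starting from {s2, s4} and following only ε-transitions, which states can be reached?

{s1, s2, s3, s4}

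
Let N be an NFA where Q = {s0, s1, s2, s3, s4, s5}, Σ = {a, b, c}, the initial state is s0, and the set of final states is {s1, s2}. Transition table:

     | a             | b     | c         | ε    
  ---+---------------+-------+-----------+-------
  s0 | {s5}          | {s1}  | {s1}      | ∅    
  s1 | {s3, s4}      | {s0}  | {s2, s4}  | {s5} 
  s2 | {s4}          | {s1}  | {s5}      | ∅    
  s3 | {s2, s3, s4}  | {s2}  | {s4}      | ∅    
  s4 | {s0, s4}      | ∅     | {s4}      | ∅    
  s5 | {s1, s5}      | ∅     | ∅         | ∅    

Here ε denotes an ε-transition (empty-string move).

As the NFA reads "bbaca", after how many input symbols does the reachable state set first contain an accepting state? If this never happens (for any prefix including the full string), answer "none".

1

Start in {s0}.
Read 'b': s0→{s1}; union {s1}; ε-closure = {s1, s5}.
None of the earlier sets intersect F, but {s1, s5} does.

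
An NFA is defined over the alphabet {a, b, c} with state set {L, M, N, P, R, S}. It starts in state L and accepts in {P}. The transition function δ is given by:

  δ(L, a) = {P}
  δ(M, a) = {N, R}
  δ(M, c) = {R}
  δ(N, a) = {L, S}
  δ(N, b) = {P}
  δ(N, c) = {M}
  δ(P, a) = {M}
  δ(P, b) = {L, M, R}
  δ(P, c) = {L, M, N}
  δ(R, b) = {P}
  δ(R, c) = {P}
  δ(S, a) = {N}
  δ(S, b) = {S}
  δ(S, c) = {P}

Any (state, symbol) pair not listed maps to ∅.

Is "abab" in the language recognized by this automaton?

Yes

Start in {L}.
Read 'a': L→{P}; now {P}.
Read 'b': P→{L, M, R}; now {L, M, R}.
Read 'a': L→{P}, M→{N, R}, R→∅; now {N, P, R}.
Read 'b': N→{P}, P→{L, M, R}, R→{P}; now {L, M, P, R}.
The final set {L, M, P, R} contains the accepting state P.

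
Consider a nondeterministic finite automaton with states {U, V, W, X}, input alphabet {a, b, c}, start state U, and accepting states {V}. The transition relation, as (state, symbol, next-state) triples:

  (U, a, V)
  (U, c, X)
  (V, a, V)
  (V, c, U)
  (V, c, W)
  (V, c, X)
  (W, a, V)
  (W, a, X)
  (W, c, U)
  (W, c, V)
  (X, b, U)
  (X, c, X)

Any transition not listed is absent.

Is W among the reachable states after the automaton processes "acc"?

Start in {U}.
Read 'a': {U} → {V}.
Read 'c': {V} → {U, W, X}.
Read 'c': {U, W, X} → {U, V, X}.
State W is not in {U, V, X}.

No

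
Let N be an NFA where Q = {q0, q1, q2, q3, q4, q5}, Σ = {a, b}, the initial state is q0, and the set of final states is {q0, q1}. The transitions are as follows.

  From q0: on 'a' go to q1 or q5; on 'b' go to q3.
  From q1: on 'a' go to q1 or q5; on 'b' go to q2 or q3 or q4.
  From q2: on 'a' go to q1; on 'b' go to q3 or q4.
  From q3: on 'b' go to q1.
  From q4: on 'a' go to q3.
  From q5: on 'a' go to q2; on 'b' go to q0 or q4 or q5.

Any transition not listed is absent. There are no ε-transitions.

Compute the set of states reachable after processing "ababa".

{q1, q2, q3, q5}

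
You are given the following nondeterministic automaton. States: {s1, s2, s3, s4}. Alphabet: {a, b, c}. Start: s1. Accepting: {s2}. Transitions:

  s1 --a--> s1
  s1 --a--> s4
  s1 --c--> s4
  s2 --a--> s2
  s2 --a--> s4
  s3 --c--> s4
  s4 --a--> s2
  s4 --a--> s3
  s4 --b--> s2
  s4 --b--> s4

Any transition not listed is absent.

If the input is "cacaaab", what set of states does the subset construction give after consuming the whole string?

{s2, s4}

Start in {s1}.
Read 'c': {s1} → {s4}.
Read 'a': {s4} → {s2, s3}.
Read 'c': {s2, s3} → {s4}.
Read 'a': {s4} → {s2, s3}.
Read 'a': {s2, s3} → {s2, s4}.
Read 'a': {s2, s4} → {s2, s3, s4}.
Read 'b': {s2, s3, s4} → {s2, s4}.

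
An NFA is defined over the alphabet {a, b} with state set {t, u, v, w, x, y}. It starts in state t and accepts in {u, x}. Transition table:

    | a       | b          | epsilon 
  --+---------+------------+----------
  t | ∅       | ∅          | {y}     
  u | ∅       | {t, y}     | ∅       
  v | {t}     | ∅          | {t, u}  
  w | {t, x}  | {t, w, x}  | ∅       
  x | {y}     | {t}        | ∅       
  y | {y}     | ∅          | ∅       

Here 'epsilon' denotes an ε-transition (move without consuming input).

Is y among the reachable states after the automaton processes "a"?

Yes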